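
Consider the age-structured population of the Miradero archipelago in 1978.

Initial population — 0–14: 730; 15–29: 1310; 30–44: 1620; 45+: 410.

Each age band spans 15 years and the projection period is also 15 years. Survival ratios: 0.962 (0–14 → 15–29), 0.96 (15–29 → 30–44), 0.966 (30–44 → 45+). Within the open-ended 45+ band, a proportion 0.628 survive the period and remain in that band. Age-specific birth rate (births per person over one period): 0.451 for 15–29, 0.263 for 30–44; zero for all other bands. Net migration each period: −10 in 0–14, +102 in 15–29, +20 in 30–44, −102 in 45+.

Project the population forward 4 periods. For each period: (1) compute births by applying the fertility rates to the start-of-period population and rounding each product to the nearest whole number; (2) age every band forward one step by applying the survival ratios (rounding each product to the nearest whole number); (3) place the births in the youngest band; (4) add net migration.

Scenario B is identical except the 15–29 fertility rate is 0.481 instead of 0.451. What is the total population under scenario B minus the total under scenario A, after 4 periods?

Numbering the bands 1..4 from youngest to oldest:
Period 1:
Births: 1310 × 0.451 = 591 ; 1620 × 0.263 = 426 → 1017
Band 2: 730 × 0.962 = 702
Band 3: 1310 × 0.96 = 1258
Band 4: 1620 × 0.966 + 410 × 0.628 = 1565 + 257 = 1822
Net migration: Band 1 − 10 → 1007; Band 2 + 102 → 804; Band 3 + 20 → 1278; Band 4 − 102 → 1720
Population now: 0–14=1007, 15–29=804, 30–44=1278, 45+=1720
Period 2:
Births: 804 × 0.451 = 363 ; 1278 × 0.263 = 336 → 699
Band 2: 1007 × 0.962 = 969
Band 3: 804 × 0.96 = 772
Band 4: 1278 × 0.966 + 1720 × 0.628 = 1235 + 1080 = 2315
Net migration: Band 1 − 10 → 689; Band 2 + 102 → 1071; Band 3 + 20 → 792; Band 4 − 102 → 2213
Population now: 0–14=689, 15–29=1071, 30–44=792, 45+=2213
Period 3:
Births: 1071 × 0.451 = 483 ; 792 × 0.263 = 208 → 691
Band 2: 689 × 0.962 = 663
Band 3: 1071 × 0.96 = 1028
Band 4: 792 × 0.966 + 2213 × 0.628 = 765 + 1390 = 2155
Net migration: Band 1 − 10 → 681; Band 2 + 102 → 765; Band 3 + 20 → 1048; Band 4 − 102 → 2053
Population now: 0–14=681, 15–29=765, 30–44=1048, 45+=2053
Period 4:
Births: 765 × 0.451 = 345 ; 1048 × 0.263 = 276 → 621
Band 2: 681 × 0.962 = 655
Band 3: 765 × 0.96 = 734
Band 4: 1048 × 0.966 + 2053 × 0.628 = 1012 + 1289 = 2301
Net migration: Band 1 − 10 → 611; Band 2 + 102 → 757; Band 3 + 20 → 754; Band 4 − 102 → 2199
Population now: 0–14=611, 15–29=757, 30–44=754, 45+=2199
Scenario A total after 4 periods: 4321
Scenario B projection —
Period 1:
Births: 1310 × 0.481 = 630 ; 1620 × 0.263 = 426 → 1056
Band 2: 730 × 0.962 = 702
Band 3: 1310 × 0.96 = 1258
Band 4: 1620 × 0.966 + 410 × 0.628 = 1565 + 257 = 1822
Net migration: Band 1 − 10 → 1046; Band 2 + 102 → 804; Band 3 + 20 → 1278; Band 4 − 102 → 1720
Population now: 0–14=1046, 15–29=804, 30–44=1278, 45+=1720
Period 2:
Births: 804 × 0.481 = 387 ; 1278 × 0.263 = 336 → 723
Band 2: 1046 × 0.962 = 1006
Band 3: 804 × 0.96 = 772
Band 4: 1278 × 0.966 + 1720 × 0.628 = 1235 + 1080 = 2315
Net migration: Band 1 − 10 → 713; Band 2 + 102 → 1108; Band 3 + 20 → 792; Band 4 − 102 → 2213
Population now: 0–14=713, 15–29=1108, 30–44=792, 45+=2213
Period 3:
Births: 1108 × 0.481 = 533 ; 792 × 0.263 = 208 → 741
Band 2: 713 × 0.962 = 686
Band 3: 1108 × 0.96 = 1064
Band 4: 792 × 0.966 + 2213 × 0.628 = 765 + 1390 = 2155
Net migration: Band 1 − 10 → 731; Band 2 + 102 → 788; Band 3 + 20 → 1084; Band 4 − 102 → 2053
Population now: 0–14=731, 15–29=788, 30–44=1084, 45+=2053
Period 4:
Births: 788 × 0.481 = 379 ; 1084 × 0.263 = 285 → 664
Band 2: 731 × 0.962 = 703
Band 3: 788 × 0.96 = 756
Band 4: 1084 × 0.966 + 2053 × 0.628 = 1047 + 1289 = 2336
Net migration: Band 1 − 10 → 654; Band 2 + 102 → 805; Band 3 + 20 → 776; Band 4 − 102 → 2234
Population now: 0–14=654, 15–29=805, 30–44=776, 45+=2234
Scenario B total after 4 periods: 4469
Difference B − A = 4469 − 4321 = 148

148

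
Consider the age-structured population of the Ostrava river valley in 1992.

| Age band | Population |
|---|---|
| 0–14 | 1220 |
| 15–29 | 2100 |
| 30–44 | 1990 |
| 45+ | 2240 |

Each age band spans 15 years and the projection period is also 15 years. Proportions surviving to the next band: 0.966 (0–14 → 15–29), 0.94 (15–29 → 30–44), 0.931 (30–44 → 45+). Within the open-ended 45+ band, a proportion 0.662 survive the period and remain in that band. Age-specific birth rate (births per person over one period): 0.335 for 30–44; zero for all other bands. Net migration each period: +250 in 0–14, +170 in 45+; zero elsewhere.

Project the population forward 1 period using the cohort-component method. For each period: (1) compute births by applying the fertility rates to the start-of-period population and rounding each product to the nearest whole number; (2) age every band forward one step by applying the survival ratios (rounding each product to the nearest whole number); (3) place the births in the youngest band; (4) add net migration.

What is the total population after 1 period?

Let group 1 be 0–14 through group 4 = 45+.
— Period 1 —
Births: 1990 × 0.335 = 667
Group 2: 1220 × 0.966 = 1179
Group 3: 2100 × 0.94 = 1974
Group 4: 1990 × 0.931 + 2240 × 0.662 = 1853 + 1483 = 3336
Net migration: Group 1 + 250 → 917; Group 4 + 170 → 3506
Giving 917 / 1179 / 1974 / 3506.
Total after period 1: 917 + 1179 + 1974 + 3506 = 7576

7576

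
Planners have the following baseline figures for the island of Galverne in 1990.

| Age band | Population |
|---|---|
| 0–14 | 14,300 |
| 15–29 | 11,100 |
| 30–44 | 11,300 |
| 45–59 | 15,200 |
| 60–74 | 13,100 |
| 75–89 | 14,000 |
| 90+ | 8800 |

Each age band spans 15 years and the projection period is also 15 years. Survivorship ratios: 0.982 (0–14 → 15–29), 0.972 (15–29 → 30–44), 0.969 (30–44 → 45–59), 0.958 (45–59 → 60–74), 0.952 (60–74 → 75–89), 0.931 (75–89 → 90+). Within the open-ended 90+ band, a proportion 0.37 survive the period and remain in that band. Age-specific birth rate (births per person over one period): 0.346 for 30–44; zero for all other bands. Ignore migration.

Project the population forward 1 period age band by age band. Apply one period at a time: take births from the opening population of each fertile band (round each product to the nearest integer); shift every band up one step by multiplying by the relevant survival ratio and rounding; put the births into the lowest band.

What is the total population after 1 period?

Period 1:
Births: 11300 × 0.346 = 3910
15–29: 14300 × 0.982 = 14043
30–44: 11100 × 0.972 = 10789
45–59: 11300 × 0.969 = 10950
60–74: 15200 × 0.958 = 14562
75–89: 13100 × 0.952 = 12471
90+: 14000 × 0.931 + 8800 × 0.37 = 13034 + 3256 = 16290
Giving 3910 / 14043 / 10789 / 10950 / 14562 / 12471 / 16290.
Total after period 1: 3910 + 14043 + 10789 + 10950 + 14562 + 12471 + 16290 = 83015

83015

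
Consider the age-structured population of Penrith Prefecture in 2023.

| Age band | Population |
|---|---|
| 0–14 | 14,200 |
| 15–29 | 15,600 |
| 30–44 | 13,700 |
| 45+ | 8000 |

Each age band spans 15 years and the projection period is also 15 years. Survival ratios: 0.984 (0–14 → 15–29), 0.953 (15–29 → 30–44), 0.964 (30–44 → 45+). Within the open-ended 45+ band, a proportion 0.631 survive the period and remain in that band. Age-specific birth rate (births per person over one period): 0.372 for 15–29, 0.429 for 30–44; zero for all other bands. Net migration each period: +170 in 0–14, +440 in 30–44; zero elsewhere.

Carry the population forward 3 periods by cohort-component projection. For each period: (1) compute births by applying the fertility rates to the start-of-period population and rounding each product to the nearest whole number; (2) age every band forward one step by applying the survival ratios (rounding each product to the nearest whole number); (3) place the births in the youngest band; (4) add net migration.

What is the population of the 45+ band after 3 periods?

29841

[period 1]
Births: 15600 × 0.372 = 5803, 13700 × 0.429 = 5877 → total 11680
15–29: 14200 × 0.984 = 13973
30–44: 15600 × 0.953 = 14867
45+: 13700 × 0.964 + 8000 × 0.631 = 13207 + 5048 = 18255
Net migration: 0–14 + 170 → 11850; 30–44 + 440 → 15307
Giving 11850 / 13973 / 15307 / 18255.
[period 2]
Births: 13973 × 0.372 = 5198, 15307 × 0.429 = 6567 → total 11765
15–29: 11850 × 0.984 = 11660
30–44: 13973 × 0.953 = 13316
45+: 15307 × 0.964 + 18255 × 0.631 = 14756 + 11519 = 26275
Net migration: 0–14 + 170 → 11935; 30–44 + 440 → 13756
Giving 11935 / 11660 / 13756 / 26275.
[period 3]
Births: 11660 × 0.372 = 4338, 13756 × 0.429 = 5901 → total 10239
15–29: 11935 × 0.984 = 11744
30–44: 11660 × 0.953 = 11112
45+: 13756 × 0.964 + 26275 × 0.631 = 13261 + 16580 = 29841
Net migration: 0–14 + 170 → 10409; 30–44 + 440 → 11552
Giving 10409 / 11744 / 11552 / 29841.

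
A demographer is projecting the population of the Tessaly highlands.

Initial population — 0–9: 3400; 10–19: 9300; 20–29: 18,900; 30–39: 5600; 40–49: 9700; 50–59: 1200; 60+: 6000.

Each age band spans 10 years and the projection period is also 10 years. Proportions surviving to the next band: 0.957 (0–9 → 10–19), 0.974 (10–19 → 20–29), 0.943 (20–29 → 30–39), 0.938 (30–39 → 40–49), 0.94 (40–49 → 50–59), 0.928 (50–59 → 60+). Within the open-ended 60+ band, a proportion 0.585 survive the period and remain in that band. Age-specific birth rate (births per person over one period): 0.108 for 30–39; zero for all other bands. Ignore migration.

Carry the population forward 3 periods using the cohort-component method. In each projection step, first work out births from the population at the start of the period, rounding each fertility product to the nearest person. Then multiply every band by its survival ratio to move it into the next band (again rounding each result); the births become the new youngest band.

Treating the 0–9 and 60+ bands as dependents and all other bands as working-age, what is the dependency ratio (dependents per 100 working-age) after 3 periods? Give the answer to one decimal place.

Numbering the groups 1..7 from youngest to oldest:
Period 1.
Births: 5600 × 0.108 = 605
Group 2: 3400 × 0.957 = 3254
Group 3: 9300 × 0.974 = 9058
Group 4: 18900 × 0.943 = 17823
Group 5: 5600 × 0.938 = 5253
Group 6: 9700 × 0.94 = 9118
Group 7: 1200 × 0.928 + 6000 × 0.585 = 1114 + 3510 = 4624
Giving 605 / 3254 / 9058 / 17823 / 5253 / 9118 / 4624.
Period 2.
Births: 17823 × 0.108 = 1925
Group 2: 605 × 0.957 = 579
Group 3: 3254 × 0.974 = 3169
Group 4: 9058 × 0.943 = 8542
Group 5: 17823 × 0.938 = 16718
Group 6: 5253 × 0.94 = 4938
Group 7: 9118 × 0.928 + 4624 × 0.585 = 8462 + 2705 = 11167
Giving 1925 / 579 / 3169 / 8542 / 16718 / 4938 / 11167.
Period 3.
Births: 8542 × 0.108 = 923
Group 2: 1925 × 0.957 = 1842
Group 3: 579 × 0.974 = 564
Group 4: 3169 × 0.943 = 2988
Group 5: 8542 × 0.938 = 8012
Group 6: 16718 × 0.94 = 15715
Group 7: 4938 × 0.928 + 11167 × 0.585 = 4582 + 6533 = 11115
Giving 923 / 1842 / 564 / 2988 / 8012 / 15715 / 11115.
Dependents (band 0–9 + band 60+) = 923 + 11115 = 12038; working-age = 29121; ratio = 12038/29121 × 100 = 41.3

41.3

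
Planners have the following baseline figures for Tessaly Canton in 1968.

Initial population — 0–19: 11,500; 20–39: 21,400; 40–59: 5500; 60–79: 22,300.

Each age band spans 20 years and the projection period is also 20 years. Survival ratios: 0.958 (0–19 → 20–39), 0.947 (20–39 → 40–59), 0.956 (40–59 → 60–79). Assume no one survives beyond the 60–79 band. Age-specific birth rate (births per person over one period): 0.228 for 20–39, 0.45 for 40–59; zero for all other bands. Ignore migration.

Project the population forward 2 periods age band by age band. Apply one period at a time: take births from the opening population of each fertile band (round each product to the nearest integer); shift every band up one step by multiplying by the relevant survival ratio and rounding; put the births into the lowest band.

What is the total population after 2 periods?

48484

Numbering the groups 1..4 from youngest to oldest:
Period 1.
Births: 21400 × 0.228 = 4879 ; 5500 × 0.45 = 2475 ⇒ total 7354
Group 2: 11500 × 0.958 = 11017
Group 3: 21400 × 0.947 = 20266
Group 4: 5500 × 0.956 = 5258
Giving 7354 / 11017 / 20266 / 5258.
Period 2.
Births: 11017 × 0.228 = 2512 ; 20266 × 0.45 = 9120 ⇒ total 11632
Group 2: 7354 × 0.958 = 7045
Group 3: 11017 × 0.947 = 10433
Group 4: 20266 × 0.956 = 19374
Giving 11632 / 7045 / 10433 / 19374.
Total after period 2: 11632 + 7045 + 10433 + 19374 = 48484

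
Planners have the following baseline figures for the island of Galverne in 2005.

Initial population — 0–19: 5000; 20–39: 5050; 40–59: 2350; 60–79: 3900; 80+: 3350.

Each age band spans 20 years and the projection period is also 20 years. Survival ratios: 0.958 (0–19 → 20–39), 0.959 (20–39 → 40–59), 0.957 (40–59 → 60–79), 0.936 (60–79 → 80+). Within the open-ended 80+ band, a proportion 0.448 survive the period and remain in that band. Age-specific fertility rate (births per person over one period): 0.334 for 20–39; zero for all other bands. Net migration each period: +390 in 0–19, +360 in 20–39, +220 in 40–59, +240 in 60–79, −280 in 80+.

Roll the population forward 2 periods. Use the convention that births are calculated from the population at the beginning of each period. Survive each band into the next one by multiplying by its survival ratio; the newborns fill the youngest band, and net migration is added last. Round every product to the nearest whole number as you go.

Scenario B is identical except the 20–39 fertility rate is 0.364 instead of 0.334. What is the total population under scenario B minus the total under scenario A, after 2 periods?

299

[period 1]
Births: 5050 × 0.334 = 1687
20–39: 5000 × 0.958 = 4790
40–59: 5050 × 0.959 = 4843
60–79: 2350 × 0.957 = 2249
80+: 3900 × 0.936 + 3350 × 0.448 = 3650 + 1501 = 5151
Net migration: 0–19 + 390 → 2077; 20–39 + 360 → 5150; 40–59 + 220 → 5063; 60–79 + 240 → 2489; 80+ − 280 → 4871
Giving 2077 / 5150 / 5063 / 2489 / 4871.
[period 2]
Births: 5150 × 0.334 = 1720
20–39: 2077 × 0.958 = 1990
40–59: 5150 × 0.959 = 4939
60–79: 5063 × 0.957 = 4845
80+: 2489 × 0.936 + 4871 × 0.448 = 2330 + 2182 = 4512
Net migration: 0–19 + 390 → 2110; 20–39 + 360 → 2350; 40–59 + 220 → 5159; 60–79 + 240 → 5085; 80+ − 280 → 4232
Giving 2110 / 2350 / 5159 / 5085 / 4232.
Scenario A total after 2 periods: 18936
Scenario B projection —
[period 1]
Births: 5050 × 0.364 = 1838
20–39: 5000 × 0.958 = 4790
40–59: 5050 × 0.959 = 4843
60–79: 2350 × 0.957 = 2249
80+: 3900 × 0.936 + 3350 × 0.448 = 3650 + 1501 = 5151
Net migration: 0–19 + 390 → 2228; 20–39 + 360 → 5150; 40–59 + 220 → 5063; 60–79 + 240 → 2489; 80+ − 280 → 4871
Giving 2228 / 5150 / 5063 / 2489 / 4871.
[period 2]
Births: 5150 × 0.364 = 1875
20–39: 2228 × 0.958 = 2134
40–59: 5150 × 0.959 = 4939
60–79: 5063 × 0.957 = 4845
80+: 2489 × 0.936 + 4871 × 0.448 = 2330 + 2182 = 4512
Net migration: 0–19 + 390 → 2265; 20–39 + 360 → 2494; 40–59 + 220 → 5159; 60–79 + 240 → 5085; 80+ − 280 → 4232
Giving 2265 / 2494 / 5159 / 5085 / 4232.
Scenario B total after 2 periods: 19235
Difference B − A = 19235 − 18936 = 299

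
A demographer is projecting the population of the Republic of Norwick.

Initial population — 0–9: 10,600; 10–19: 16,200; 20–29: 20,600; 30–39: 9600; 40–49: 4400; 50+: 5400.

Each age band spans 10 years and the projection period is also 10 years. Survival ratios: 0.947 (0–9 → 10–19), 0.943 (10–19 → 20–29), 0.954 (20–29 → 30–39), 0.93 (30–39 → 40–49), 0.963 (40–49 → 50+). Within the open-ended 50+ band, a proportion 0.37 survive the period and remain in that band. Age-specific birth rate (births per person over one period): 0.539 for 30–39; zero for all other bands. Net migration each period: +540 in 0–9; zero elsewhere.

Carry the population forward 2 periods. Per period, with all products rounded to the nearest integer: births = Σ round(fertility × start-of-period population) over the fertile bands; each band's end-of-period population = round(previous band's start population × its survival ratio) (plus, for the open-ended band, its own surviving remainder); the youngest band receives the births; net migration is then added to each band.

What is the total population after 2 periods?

69764

Call the groups 1 to 6, youngest first.
Period 1:
Births: 9600 × 0.539 = 5174
Group 2: 10600 × 0.947 = 10038
Group 3: 16200 × 0.943 = 15277
Group 4: 20600 × 0.954 = 19652
Group 5: 9600 × 0.93 = 8928
Group 6: 4400 × 0.963 + 5400 × 0.37 = 4237 + 1998 = 6235
Net migration: Group 1 + 540 → 5714
Population now: 0–9=5714, 10–19=10038, 20–29=15277, 30–39=19652, 40–49=8928, 50+=6235
Period 2:
Births: 19652 × 0.539 = 10592
Group 2: 5714 × 0.947 = 5411
Group 3: 10038 × 0.943 = 9466
Group 4: 15277 × 0.954 = 14574
Group 5: 19652 × 0.93 = 18276
Group 6: 8928 × 0.963 + 6235 × 0.37 = 8598 + 2307 = 10905
Net migration: Group 1 + 540 → 11132
Population now: 0–9=11132, 10–19=5411, 20–29=9466, 30–39=14574, 40–49=18276, 50+=10905
Total after period 2: 11132 + 5411 + 9466 + 14574 + 18276 + 10905 = 69764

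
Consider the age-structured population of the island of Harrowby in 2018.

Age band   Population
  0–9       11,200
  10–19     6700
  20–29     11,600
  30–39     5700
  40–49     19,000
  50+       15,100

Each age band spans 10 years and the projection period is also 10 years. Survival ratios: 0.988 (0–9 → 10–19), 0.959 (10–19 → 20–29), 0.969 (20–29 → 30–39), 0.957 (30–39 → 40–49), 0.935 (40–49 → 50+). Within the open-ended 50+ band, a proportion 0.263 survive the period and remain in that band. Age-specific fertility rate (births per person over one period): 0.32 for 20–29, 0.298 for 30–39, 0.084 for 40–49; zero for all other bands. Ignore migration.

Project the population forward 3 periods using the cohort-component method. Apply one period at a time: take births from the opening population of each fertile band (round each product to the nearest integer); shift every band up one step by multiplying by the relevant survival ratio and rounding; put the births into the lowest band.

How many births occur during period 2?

(Groups numbered youngest = 1 to oldest = 6.)
[period 1]
Births: 11600 * 0.32 = 3712, 5700 * 0.298 = 1699, 19000 * 0.084 = 1596 → 7007
Group 2: 11200 * 0.988 = 11066
Group 3: 6700 * 0.959 = 6425
Group 4: 11600 * 0.969 = 11240
Group 5: 5700 * 0.957 = 5455
Group 6: 19000 * 0.935 + 15100 * 0.263 = 17765 + 3971 = 21736
Population now: 0–9=7007, 10–19=11066, 20–29=6425, 30–39=11240, 40–49=5455, 50+=21736
[period 2]
Births: 6425 * 0.32 = 2056, 11240 * 0.298 = 3350, 5455 * 0.084 = 458 → 5864
Group 2: 7007 * 0.988 = 6923
Group 3: 11066 * 0.959 = 10612
Group 4: 6425 * 0.969 = 6226
Group 5: 11240 * 0.957 = 10757
Group 6: 5455 * 0.935 + 21736 * 0.263 = 5100 + 5717 = 10817
Population now: 0–9=5864, 10–19=6923, 20–29=10612, 30–39=6226, 40–49=10757, 50+=10817

5864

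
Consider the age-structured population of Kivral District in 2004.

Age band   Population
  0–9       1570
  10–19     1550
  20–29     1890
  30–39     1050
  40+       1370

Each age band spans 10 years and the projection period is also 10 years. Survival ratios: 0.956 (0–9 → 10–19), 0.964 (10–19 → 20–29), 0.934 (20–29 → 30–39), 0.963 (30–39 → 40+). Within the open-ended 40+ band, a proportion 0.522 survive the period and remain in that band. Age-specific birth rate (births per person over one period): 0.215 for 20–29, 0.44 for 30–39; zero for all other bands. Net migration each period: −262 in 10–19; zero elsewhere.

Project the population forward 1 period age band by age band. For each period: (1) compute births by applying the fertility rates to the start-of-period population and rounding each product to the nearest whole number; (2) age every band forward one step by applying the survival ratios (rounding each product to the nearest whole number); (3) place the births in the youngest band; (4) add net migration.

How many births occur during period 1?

— Period 1 —
Births: 1890 × 0.215 = 406  |  1050 × 0.44 = 462 — total 868
10–19: 1570 × 0.956 = 1501
20–29: 1550 × 0.964 = 1494
30–39: 1890 × 0.934 = 1765
40+: 1050 × 0.963 + 1370 × 0.522 = 1011 + 715 = 1726
Net migration: 10–19 − 262 → 1239
Giving 868 / 1239 / 1494 / 1765 / 1726.

868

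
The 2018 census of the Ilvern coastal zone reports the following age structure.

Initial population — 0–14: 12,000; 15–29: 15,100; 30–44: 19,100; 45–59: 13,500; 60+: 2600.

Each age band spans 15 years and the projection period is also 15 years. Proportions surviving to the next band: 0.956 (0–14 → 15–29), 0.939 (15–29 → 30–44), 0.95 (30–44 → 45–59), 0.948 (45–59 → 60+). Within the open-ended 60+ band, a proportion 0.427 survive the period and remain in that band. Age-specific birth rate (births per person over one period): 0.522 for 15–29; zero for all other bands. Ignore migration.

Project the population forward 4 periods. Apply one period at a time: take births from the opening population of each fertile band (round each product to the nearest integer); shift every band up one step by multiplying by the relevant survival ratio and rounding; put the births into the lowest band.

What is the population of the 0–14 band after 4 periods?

Let band 1 be 0–14 through band 5 = 60+.
Period 1:
Births: 15100 * 0.522 = 7882
Band 2: 12000 * 0.956 = 11472
Band 3: 15100 * 0.939 = 14179
Band 4: 19100 * 0.95 = 18145
Band 5: 13500 * 0.948 + 2600 * 0.427 = 12798 + 1110 = 13908
→ [7882, 11472, 14179, 18145, 13908]
Period 2:
Births: 11472 * 0.522 = 5988
Band 2: 7882 * 0.956 = 7535
Band 3: 11472 * 0.939 = 10772
Band 4: 14179 * 0.95 = 13470
Band 5: 18145 * 0.948 + 13908 * 0.427 = 17201 + 5939 = 23140
→ [5988, 7535, 10772, 13470, 23140]
Period 3:
Births: 7535 * 0.522 = 3933
Band 2: 5988 * 0.956 = 5725
Band 3: 7535 * 0.939 = 7075
Band 4: 10772 * 0.95 = 10233
Band 5: 13470 * 0.948 + 23140 * 0.427 = 12770 + 9881 = 22651
→ [3933, 5725, 7075, 10233, 22651]
Period 4:
Births: 5725 * 0.522 = 2988
Band 2: 3933 * 0.956 = 3760
Band 3: 5725 * 0.939 = 5376
Band 4: 7075 * 0.95 = 6721
Band 5: 10233 * 0.948 + 22651 * 0.427 = 9701 + 9672 = 19373
→ [2988, 3760, 5376, 6721, 19373]

2988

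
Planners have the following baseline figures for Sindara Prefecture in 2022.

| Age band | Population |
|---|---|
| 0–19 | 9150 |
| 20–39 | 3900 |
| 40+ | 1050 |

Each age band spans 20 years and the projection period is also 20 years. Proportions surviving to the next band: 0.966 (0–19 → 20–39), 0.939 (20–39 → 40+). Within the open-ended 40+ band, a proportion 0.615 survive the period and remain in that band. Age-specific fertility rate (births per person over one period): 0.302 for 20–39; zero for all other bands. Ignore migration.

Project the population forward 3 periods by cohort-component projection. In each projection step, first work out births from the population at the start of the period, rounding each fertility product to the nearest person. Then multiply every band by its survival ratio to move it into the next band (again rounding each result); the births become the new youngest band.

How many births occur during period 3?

344

Let group 1 be 0–19 through group 3 = 40+.
Period 1:
Births: 3900 * 0.302 = 1178
Group 2: 9150 * 0.966 = 8839
Group 3: 3900 * 0.939 + 1050 * 0.615 = 3662 + 646 = 4308
Population now: 0–19=1178, 20–39=8839, 40+=4308
Period 2:
Births: 8839 * 0.302 = 2669
Group 2: 1178 * 0.966 = 1138
Group 3: 8839 * 0.939 + 4308 * 0.615 = 8300 + 2649 = 10949
Population now: 0–19=2669, 20–39=1138, 40+=10949
Period 3:
Births: 1138 * 0.302 = 344
Group 2: 2669 * 0.966 = 2578
Group 3: 1138 * 0.939 + 10949 * 0.615 = 1069 + 6734 = 7803
Population now: 0–19=344, 20–39=2578, 40+=7803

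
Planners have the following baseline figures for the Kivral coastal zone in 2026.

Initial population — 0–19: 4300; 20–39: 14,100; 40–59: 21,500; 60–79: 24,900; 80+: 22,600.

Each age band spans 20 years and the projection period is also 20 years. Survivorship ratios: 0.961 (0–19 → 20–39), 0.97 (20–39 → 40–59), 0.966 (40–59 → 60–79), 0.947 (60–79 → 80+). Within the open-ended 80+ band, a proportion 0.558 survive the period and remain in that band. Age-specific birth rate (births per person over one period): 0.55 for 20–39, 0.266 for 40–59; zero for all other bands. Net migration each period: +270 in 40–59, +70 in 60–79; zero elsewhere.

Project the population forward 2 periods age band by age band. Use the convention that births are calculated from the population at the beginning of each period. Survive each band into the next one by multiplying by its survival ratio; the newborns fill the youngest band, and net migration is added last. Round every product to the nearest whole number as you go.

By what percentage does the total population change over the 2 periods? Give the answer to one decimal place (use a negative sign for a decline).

-12.3

(Groups numbered youngest = 1 to oldest = 5.)
Period 1.
Births: 14100 * 0.55 = 7755, 21500 * 0.266 = 5719 ⇒ total 13474
Group 2: 4300 * 0.961 = 4132
Group 3: 14100 * 0.97 = 13677
Group 4: 21500 * 0.966 = 20769
Group 5: 24900 * 0.947 + 22600 * 0.558 = 23580 + 12611 = 36191
Net migration: Group 3 + 270 → 13947; Group 4 + 70 → 20839
Giving 13474 / 4132 / 13947 / 20839 / 36191.
Period 2.
Births: 4132 * 0.55 = 2273, 13947 * 0.266 = 3710 ⇒ total 5983
Group 2: 13474 * 0.961 = 12949
Group 3: 4132 * 0.97 = 4008
Group 4: 13947 * 0.966 = 13473
Group 5: 20839 * 0.947 + 36191 * 0.558 = 19735 + 20195 = 39930
Net migration: Group 3 + 270 → 4278; Group 4 + 70 → 13543
Giving 5983 / 12949 / 4278 / 13543 / 39930.
Total: 87400 → 76683; change = -10717; percentage change = -12.3%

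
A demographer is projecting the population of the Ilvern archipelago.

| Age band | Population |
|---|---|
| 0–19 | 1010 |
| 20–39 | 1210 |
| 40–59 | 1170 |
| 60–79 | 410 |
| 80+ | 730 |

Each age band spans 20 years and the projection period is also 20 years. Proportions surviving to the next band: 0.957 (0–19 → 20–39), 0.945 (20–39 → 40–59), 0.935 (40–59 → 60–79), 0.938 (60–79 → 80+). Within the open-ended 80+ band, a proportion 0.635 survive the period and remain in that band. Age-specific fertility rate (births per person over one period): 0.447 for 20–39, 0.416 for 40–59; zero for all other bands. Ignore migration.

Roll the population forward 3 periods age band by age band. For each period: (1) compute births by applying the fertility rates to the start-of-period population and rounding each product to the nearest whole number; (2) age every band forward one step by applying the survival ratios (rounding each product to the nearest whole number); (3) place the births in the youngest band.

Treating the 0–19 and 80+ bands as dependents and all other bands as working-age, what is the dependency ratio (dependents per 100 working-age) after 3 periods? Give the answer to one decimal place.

Numbering the bands 1..5 from youngest to oldest:
After projecting period 1:
Births: 1210 × 0.447 = 541  |  1170 × 0.416 = 487 → 1028
Band 2: 1010 × 0.957 = 967
Band 3: 1210 × 0.945 = 1143
Band 4: 1170 × 0.935 = 1094
Band 5: 410 × 0.938 + 730 × 0.635 = 385 + 464 = 849
→ [1028, 967, 1143, 1094, 849]
After projecting period 2:
Births: 967 × 0.447 = 432  |  1143 × 0.416 = 475 → 907
Band 2: 1028 × 0.957 = 984
Band 3: 967 × 0.945 = 914
Band 4: 1143 × 0.935 = 1069
Band 5: 1094 × 0.938 + 849 × 0.635 = 1026 + 539 = 1565
→ [907, 984, 914, 1069, 1565]
After projecting period 3:
Births: 984 × 0.447 = 440  |  914 × 0.416 = 380 → 820
Band 2: 907 × 0.957 = 868
Band 3: 984 × 0.945 = 930
Band 4: 914 × 0.935 = 855
Band 5: 1069 × 0.938 + 1565 × 0.635 = 1003 + 994 = 1997
→ [820, 868, 930, 855, 1997]
Dependents (band 0–19 + band 80+) = 820 + 1997 = 2817; working-age = 2653; ratio = 2817/2653 × 100 = 106.2

106.2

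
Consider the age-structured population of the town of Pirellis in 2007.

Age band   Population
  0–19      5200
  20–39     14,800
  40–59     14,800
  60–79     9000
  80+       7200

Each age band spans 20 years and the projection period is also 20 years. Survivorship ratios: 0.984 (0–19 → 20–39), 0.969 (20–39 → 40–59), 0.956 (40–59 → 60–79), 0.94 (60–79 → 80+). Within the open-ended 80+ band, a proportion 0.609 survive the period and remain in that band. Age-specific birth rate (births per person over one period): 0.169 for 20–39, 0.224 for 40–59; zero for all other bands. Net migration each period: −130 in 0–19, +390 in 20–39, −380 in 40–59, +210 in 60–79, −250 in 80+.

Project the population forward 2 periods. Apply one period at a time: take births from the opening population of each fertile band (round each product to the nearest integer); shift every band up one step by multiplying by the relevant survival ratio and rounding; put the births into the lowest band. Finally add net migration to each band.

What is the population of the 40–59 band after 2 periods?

4956

Period 1.
Births: 14800 * 0.169 = 2501  |  14800 * 0.224 = 3315 → 5816
20–39: 5200 * 0.984 = 5117
40–59: 14800 * 0.969 = 14341
60–79: 14800 * 0.956 = 14149
80+: 9000 * 0.94 + 7200 * 0.609 = 8460 + 4385 = 12845
Net migration: 0–19 − 130 → 5686; 20–39 + 390 → 5507; 40–59 − 380 → 13961; 60–79 + 210 → 14359; 80+ − 250 → 12595
End of period: [5686, 5507, 13961, 14359, 12595]
Period 2.
Births: 5507 * 0.169 = 931  |  13961 * 0.224 = 3127 → 4058
20–39: 5686 * 0.984 = 5595
40–59: 5507 * 0.969 = 5336
60–79: 13961 * 0.956 = 13347
80+: 14359 * 0.94 + 12595 * 0.609 = 13497 + 7670 = 21167
Net migration: 0–19 − 130 → 3928; 20–39 + 390 → 5985; 40–59 − 380 → 4956; 60–79 + 210 → 13557; 80+ − 250 → 20917
End of period: [3928, 5985, 4956, 13557, 20917]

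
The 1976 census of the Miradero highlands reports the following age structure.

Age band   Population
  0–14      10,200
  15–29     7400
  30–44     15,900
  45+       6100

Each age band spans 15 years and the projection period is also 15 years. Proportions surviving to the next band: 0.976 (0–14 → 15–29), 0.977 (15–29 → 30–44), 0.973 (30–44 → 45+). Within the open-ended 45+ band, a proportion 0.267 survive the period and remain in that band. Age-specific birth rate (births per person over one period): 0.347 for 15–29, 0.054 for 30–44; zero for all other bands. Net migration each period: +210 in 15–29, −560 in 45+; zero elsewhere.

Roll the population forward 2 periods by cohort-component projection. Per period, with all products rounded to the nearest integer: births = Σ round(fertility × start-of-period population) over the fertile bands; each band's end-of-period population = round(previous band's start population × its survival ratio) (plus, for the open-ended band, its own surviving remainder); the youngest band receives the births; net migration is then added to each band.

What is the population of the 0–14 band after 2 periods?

3917

Numbering the groups 1..4 from youngest to oldest:
— Period 1 —
Births: 7400 × 0.347 = 2568, 15900 × 0.054 = 859 ⇒ total 3427
Group 2: 10200 × 0.976 = 9955
Group 3: 7400 × 0.977 = 7230
Group 4: 15900 × 0.973 + 6100 × 0.267 = 15471 + 1629 = 17100
Net migration: Group 2 + 210 → 10165; Group 4 − 560 → 16540
Giving 3427 / 10165 / 7230 / 16540.
— Period 2 —
Births: 10165 × 0.347 = 3527, 7230 × 0.054 = 390 ⇒ total 3917
Group 2: 3427 × 0.976 = 3345
Group 3: 10165 × 0.977 = 9931
Group 4: 7230 × 0.973 + 16540 × 0.267 = 7035 + 4416 = 11451
Net migration: Group 2 + 210 → 3555; Group 4 − 560 → 10891
Giving 3917 / 3555 / 9931 / 10891.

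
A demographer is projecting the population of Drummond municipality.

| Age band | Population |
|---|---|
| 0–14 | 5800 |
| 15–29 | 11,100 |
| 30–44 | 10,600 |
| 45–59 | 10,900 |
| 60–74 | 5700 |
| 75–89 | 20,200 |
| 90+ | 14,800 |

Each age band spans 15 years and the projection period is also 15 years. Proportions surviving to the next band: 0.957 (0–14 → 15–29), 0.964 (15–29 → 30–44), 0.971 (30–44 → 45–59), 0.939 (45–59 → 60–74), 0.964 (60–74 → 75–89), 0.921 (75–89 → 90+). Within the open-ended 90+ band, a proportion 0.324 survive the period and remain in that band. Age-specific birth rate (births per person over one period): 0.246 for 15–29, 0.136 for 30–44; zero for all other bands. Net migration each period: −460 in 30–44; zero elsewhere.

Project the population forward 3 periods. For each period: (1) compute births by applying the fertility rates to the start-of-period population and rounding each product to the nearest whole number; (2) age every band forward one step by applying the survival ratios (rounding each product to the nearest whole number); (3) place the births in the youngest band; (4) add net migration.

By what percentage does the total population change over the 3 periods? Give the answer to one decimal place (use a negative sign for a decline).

-44.0

Period 1.
Births: 11100 × 0.246 = 2731 ; 10600 × 0.136 = 1442 → total 4173
15–29: 5800 × 0.957 = 5551
30–44: 11100 × 0.964 = 10700
45–59: 10600 × 0.971 = 10293
60–74: 10900 × 0.939 = 10235
75–89: 5700 × 0.964 = 5495
90+: 20200 × 0.921 + 14800 × 0.324 = 18604 + 4795 = 23399
Net migration: 30–44 − 460 → 10240
Giving 4173 / 5551 / 10240 / 10293 / 10235 / 5495 / 23399.
Period 2.
Births: 5551 × 0.246 = 1366 ; 10240 × 0.136 = 1393 → total 2759
15–29: 4173 × 0.957 = 3994
30–44: 5551 × 0.964 = 5351
45–59: 10240 × 0.971 = 9943
60–74: 10293 × 0.939 = 9665
75–89: 10235 × 0.964 = 9867
90+: 5495 × 0.921 + 23399 × 0.324 = 5061 + 7581 = 12642
Net migration: 30–44 − 460 → 4891
Giving 2759 / 3994 / 4891 / 9943 / 9665 / 9867 / 12642.
Period 3.
Births: 3994 × 0.246 = 983 ; 4891 × 0.136 = 665 → total 1648
15–29: 2759 × 0.957 = 2640
30–44: 3994 × 0.964 = 3850
45–59: 4891 × 0.971 = 4749
60–74: 9943 × 0.939 = 9336
75–89: 9665 × 0.964 = 9317
90+: 9867 × 0.921 + 12642 × 0.324 = 9088 + 4096 = 13184
Net migration: 30–44 − 460 → 3390
Giving 1648 / 2640 / 3390 / 4749 / 9336 / 9317 / 13184.
Total: 79100 → 44264; change = -34836; percentage change = -44.0%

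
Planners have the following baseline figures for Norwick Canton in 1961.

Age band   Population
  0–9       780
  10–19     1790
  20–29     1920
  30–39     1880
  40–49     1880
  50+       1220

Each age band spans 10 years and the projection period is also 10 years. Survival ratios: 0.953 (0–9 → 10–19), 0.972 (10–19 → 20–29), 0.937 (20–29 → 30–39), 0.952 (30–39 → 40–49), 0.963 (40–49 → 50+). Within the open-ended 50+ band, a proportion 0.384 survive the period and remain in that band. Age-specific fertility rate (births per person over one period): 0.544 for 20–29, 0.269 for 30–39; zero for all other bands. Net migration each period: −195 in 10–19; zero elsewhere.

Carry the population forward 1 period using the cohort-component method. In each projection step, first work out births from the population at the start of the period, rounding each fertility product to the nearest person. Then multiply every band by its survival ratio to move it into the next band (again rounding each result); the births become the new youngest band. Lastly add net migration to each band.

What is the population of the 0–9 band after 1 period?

1550

Let group 1 be 0–9 through group 6 = 50+.
After projecting period 1:
Births: 1920 × 0.544 = 1044 ; 1880 × 0.269 = 506 → 1550
Group 2: 780 × 0.953 = 743
Group 3: 1790 × 0.972 = 1740
Group 4: 1920 × 0.937 = 1799
Group 5: 1880 × 0.952 = 1790
Group 6: 1880 × 0.963 + 1220 × 0.384 = 1810 + 468 = 2278
Net migration: Group 2 − 195 → 548
→ [1550, 548, 1740, 1799, 1790, 2278]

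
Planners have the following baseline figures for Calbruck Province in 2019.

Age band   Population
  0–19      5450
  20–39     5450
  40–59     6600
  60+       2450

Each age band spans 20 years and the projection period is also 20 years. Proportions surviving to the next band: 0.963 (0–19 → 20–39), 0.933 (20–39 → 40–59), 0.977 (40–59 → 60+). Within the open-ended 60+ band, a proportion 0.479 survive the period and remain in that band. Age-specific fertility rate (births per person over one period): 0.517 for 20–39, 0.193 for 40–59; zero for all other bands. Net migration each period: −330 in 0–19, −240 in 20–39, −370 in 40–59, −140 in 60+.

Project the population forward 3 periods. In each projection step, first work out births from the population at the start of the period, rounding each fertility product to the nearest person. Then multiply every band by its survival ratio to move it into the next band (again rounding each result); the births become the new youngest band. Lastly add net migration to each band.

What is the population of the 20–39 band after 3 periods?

2812

— Period 1 —
Births: 5450 * 0.517 = 2818 ; 6600 * 0.193 = 1274 ⇒ total 4092
20–39: 5450 * 0.963 = 5248
40–59: 5450 * 0.933 = 5085
60+: 6600 * 0.977 + 2450 * 0.479 = 6448 + 1174 = 7622
Net migration: 0–19 − 330 → 3762; 20–39 − 240 → 5008; 40–59 − 370 → 4715; 60+ − 140 → 7482
→ [3762, 5008, 4715, 7482]
— Period 2 —
Births: 5008 * 0.517 = 2589 ; 4715 * 0.193 = 910 ⇒ total 3499
20–39: 3762 * 0.963 = 3623
40–59: 5008 * 0.933 = 4672
60+: 4715 * 0.977 + 7482 * 0.479 = 4607 + 3584 = 8191
Net migration: 0–19 − 330 → 3169; 20–39 − 240 → 3383; 40–59 − 370 → 4302; 60+ − 140 → 8051
→ [3169, 3383, 4302, 8051]
— Period 3 —
Births: 3383 * 0.517 = 1749 ; 4302 * 0.193 = 830 ⇒ total 2579
20–39: 3169 * 0.963 = 3052
40–59: 3383 * 0.933 = 3156
60+: 4302 * 0.977 + 8051 * 0.479 = 4203 + 3856 = 8059
Net migration: 0–19 − 330 → 2249; 20–39 − 240 → 2812; 40–59 − 370 → 2786; 60+ − 140 → 7919
→ [2249, 2812, 2786, 7919]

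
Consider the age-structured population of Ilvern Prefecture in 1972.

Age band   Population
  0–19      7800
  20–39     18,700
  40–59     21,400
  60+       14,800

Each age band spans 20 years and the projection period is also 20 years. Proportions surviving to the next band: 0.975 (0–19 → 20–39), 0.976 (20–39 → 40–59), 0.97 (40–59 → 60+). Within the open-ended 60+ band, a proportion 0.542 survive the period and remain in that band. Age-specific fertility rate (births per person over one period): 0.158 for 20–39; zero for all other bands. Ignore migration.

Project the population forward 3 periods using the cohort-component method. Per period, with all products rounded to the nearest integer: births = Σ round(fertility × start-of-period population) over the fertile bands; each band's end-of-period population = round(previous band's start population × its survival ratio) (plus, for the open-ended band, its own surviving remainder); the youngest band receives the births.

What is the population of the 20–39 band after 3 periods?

(Bands numbered youngest = 1 to oldest = 4.)
Period 1.
Births: 18700 * 0.158 = 2955
Band 2: 7800 * 0.975 = 7605
Band 3: 18700 * 0.976 = 18251
Band 4: 21400 * 0.97 + 14800 * 0.542 = 20758 + 8022 = 28780
Giving 2955 / 7605 / 18251 / 28780.
Period 2.
Births: 7605 * 0.158 = 1202
Band 2: 2955 * 0.975 = 2881
Band 3: 7605 * 0.976 = 7422
Band 4: 18251 * 0.97 + 28780 * 0.542 = 17703 + 15599 = 33302
Giving 1202 / 2881 / 7422 / 33302.
Period 3.
Births: 2881 * 0.158 = 455
Band 2: 1202 * 0.975 = 1172
Band 3: 2881 * 0.976 = 2812
Band 4: 7422 * 0.97 + 33302 * 0.542 = 7199 + 18050 = 25249
Giving 455 / 1172 / 2812 / 25249.

1172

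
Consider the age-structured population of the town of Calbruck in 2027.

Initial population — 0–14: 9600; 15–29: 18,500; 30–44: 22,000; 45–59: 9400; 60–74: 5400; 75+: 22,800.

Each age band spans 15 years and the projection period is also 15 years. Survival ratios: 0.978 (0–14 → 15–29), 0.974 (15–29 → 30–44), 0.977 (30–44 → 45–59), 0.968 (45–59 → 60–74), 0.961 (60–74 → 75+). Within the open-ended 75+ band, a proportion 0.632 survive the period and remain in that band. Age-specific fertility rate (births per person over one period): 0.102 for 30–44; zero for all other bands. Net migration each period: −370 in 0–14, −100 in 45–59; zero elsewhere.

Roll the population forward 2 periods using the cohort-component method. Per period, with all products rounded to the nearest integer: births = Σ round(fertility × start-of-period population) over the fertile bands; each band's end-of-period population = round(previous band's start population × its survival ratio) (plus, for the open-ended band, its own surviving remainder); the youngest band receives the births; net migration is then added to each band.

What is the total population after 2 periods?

71791

(Bands numbered youngest = 1 to oldest = 6.)
[period 1]
Births: 22000 * 0.102 = 2244
Band 2: 9600 * 0.978 = 9389
Band 3: 18500 * 0.974 = 18019
Band 4: 22000 * 0.977 = 21494
Band 5: 9400 * 0.968 = 9099
Band 6: 5400 * 0.961 + 22800 * 0.632 = 5189 + 14410 = 19599
Net migration: Band 1 − 370 → 1874; Band 4 − 100 → 21394
Population now: 0–14=1874, 15–29=9389, 30–44=18019, 45–59=21394, 60–74=9099, 75+=19599
[period 2]
Births: 18019 * 0.102 = 1838
Band 2: 1874 * 0.978 = 1833
Band 3: 9389 * 0.974 = 9145
Band 4: 18019 * 0.977 = 17605
Band 5: 21394 * 0.968 = 20709
Band 6: 9099 * 0.961 + 19599 * 0.632 = 8744 + 12387 = 21131
Net migration: Band 1 − 370 → 1468; Band 4 − 100 → 17505
Population now: 0–14=1468, 15–29=1833, 30–44=9145, 45–59=17505, 60–74=20709, 75+=21131
Total after period 2: 1468 + 1833 + 9145 + 17505 + 20709 + 21131 = 71791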